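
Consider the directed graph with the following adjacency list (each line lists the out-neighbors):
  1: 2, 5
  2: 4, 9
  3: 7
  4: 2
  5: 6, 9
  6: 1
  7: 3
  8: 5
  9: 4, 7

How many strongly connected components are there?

{1, 5, 6} are all mutually reachable — one SCC of size 3.
{2, 4, 9} are all mutually reachable — one SCC of size 3.
{3, 7} are all mutually reachable — one SCC of size 2.
{8} is an SCC by itself.
That gives 4 strongly connected components.

4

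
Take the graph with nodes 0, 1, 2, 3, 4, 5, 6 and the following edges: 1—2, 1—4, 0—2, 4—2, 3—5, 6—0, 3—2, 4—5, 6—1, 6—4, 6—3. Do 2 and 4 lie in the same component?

Yes

From 2 we can reach 0, 1, 2, 3, 4, 5, 6, which includes 4.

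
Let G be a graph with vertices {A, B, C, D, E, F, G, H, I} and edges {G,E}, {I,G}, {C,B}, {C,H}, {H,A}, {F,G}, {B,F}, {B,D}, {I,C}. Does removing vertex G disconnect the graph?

Yes

Deleting G raises the number of components from 1 to 2, so G is a cut vertex.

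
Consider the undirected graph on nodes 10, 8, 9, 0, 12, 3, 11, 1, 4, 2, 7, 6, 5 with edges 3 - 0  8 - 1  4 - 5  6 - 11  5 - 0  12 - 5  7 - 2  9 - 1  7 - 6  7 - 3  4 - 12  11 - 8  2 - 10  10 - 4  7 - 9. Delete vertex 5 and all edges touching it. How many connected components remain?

With 5 gone, the remaining components are: {0, 1, 2, 3, 4, 6, 7, 8, 9, 10, 11, 12}.
That is 1 component.

1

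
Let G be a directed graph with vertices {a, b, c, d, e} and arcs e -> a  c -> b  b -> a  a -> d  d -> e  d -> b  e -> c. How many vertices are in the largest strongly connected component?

{a, b, c, d, e} are all mutually reachable — one SCC of size 5.
The largest has 5 vertices.

5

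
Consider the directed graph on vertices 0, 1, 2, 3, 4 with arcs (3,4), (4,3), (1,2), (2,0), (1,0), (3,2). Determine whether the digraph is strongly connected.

No

There is no directed path from 3 to 1, so the graph is not strongly connected.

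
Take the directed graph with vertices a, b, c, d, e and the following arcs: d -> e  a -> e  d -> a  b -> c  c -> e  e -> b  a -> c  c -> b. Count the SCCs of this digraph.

3

{b, c, e} are all mutually reachable — one SCC of size 3.
{a} is an SCC by itself.
{d} is an SCC by itself.
That gives 3 strongly connected components.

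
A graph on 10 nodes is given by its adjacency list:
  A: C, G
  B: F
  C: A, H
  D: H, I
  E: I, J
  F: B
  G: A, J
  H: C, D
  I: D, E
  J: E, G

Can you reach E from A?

Yes

From A we can reach A, C, D, E, G, H, I, J, which includes E.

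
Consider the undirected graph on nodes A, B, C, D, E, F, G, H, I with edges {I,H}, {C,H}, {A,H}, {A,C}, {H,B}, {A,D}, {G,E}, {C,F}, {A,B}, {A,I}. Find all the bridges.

A-D, C-F, E-G

The edges on the cycle A-I-H-A are not bridges since each lies on that cycle.
But removing E-G disconnects E from G; removing F-C disconnects F from C; removing A-D disconnects A from D — these are bridges.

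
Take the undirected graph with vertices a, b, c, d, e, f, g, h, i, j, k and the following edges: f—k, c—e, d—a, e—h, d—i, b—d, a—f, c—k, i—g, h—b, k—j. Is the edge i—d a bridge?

Yes

Removing i—d leaves no path between i and d: the component count goes from 1 to 2. So it is a bridge.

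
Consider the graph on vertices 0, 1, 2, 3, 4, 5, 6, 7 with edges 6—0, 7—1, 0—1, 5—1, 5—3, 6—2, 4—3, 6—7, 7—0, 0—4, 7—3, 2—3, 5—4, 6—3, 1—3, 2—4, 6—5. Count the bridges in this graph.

The edges on the cycle 6-7-0-6 are not bridges since each lies on that cycle.
Every edge lies on some cycle, so there are no bridges.

0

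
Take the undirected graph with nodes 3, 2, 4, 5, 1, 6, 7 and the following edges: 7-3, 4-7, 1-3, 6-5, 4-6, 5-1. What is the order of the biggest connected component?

2 is isolated — a component by itself.
Starting from 1 we can reach 1, 3, 4, 5, 6, 7. That is one component of size 6.
The largest has 6 vertices.

6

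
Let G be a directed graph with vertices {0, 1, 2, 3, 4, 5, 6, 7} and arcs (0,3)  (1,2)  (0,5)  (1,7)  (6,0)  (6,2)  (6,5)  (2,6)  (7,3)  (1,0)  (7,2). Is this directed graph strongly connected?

There is no directed path from 2 to 4, so the graph is not strongly connected.

No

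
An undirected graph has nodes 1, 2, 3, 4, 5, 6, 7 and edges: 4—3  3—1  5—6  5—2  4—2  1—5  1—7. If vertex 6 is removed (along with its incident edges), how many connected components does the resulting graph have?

With 6 gone, the remaining components are: {1, 2, 3, 4, 5, 7}.
That is 1 component.

1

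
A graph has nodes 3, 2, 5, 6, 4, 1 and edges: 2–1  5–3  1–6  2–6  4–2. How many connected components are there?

2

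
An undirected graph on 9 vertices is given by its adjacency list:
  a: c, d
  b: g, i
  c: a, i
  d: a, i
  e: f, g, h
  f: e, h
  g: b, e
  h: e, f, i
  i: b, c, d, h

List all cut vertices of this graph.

i

Removing i increases the component count from 1 to 2, so i is a cut vertex.
By contrast removing h leaves 1 component; it is not a cut vertex. No other vertex is a cut vertex either.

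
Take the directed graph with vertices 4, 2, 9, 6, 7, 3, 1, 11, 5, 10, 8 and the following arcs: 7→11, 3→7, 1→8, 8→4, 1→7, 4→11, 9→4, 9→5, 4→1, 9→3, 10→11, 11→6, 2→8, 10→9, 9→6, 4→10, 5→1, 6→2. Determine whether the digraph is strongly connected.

Yes

From 8 we can reach every vertex (1, 2, 3, 4, 5, 6, 7, 8, 9, 10, 11), and every vertex can reach 8 (1, 2, 3, 4, 5, 6, 7, 8, 9, 10, 11). So the whole graph is one strongly connected component.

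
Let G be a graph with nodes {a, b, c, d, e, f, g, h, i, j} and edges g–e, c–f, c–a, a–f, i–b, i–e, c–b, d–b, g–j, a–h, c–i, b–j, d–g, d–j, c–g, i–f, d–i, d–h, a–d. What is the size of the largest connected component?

10

Starting from a we can reach a, b, c, d, e, f, g, h, i, j. That is one component of size 10.
The largest has 10 vertices.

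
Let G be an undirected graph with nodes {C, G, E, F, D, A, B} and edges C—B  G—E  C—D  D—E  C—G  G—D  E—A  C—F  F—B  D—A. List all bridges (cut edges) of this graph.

The edges on the cycle C-F-B-C are not bridges since each lies on that cycle.
Every edge lies on some cycle, so there are no bridges.

none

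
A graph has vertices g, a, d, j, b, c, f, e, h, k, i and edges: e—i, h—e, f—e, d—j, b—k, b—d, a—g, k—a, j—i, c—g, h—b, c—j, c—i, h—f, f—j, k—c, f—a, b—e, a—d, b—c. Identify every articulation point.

Removing e, for instance, still leaves 1 component. No single vertex removal increases the component count — the graph has no articulation points.

none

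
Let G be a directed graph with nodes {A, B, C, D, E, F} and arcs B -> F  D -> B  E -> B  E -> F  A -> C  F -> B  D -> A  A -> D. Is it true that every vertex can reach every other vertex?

There is no directed path from C to A, so the graph is not strongly connected.

No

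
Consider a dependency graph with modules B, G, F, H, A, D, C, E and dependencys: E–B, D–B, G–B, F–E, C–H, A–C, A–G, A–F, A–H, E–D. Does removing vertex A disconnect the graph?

Yes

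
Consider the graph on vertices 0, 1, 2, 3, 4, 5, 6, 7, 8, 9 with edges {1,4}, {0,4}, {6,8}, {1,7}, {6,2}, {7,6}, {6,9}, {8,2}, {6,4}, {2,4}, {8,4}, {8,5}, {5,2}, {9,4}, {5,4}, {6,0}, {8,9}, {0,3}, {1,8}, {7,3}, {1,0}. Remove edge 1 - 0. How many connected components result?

1 and 0 are still connected via 1-4-0, so the component count stays at 1.

1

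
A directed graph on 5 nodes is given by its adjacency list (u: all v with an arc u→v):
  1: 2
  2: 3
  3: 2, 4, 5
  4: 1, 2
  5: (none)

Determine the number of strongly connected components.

{1, 2, 3, 4} are all mutually reachable — one SCC of size 4.
{5} is an SCC by itself.
That gives 2 strongly connected components.

2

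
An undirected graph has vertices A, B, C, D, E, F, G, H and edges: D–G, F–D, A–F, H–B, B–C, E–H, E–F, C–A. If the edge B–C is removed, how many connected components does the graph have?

1

B and C are still connected via B-H-E-F-A-C, so the component count stays at 1.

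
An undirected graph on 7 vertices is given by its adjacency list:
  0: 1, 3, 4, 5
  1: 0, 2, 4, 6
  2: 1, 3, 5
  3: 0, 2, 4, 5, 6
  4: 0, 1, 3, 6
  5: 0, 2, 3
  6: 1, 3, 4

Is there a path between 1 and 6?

Yes

From 1 we can reach 0, 1, 2, 3, 4, 5, 6, which includes 6.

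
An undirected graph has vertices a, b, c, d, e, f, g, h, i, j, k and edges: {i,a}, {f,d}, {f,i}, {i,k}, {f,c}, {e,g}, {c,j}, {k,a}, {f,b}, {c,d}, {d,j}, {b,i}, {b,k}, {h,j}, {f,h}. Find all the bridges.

e-g

The edges on the cycle f-c-d-f are not bridges since each lies on that cycle.
But removing e–g disconnects e from g — this is a bridge.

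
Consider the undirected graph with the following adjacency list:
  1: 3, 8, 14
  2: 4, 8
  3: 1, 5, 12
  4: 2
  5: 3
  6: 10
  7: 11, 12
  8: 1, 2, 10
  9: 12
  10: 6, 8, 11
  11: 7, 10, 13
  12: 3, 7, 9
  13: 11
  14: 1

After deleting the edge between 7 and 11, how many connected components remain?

7 and 11 are still connected via 7-12-3-1-8-10-11, so the component count stays at 1.

1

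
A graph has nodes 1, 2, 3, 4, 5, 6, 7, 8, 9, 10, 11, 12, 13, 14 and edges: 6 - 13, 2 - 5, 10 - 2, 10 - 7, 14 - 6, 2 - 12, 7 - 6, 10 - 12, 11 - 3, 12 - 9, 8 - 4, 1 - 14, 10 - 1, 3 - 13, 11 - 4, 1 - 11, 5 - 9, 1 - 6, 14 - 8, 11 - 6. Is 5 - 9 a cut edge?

No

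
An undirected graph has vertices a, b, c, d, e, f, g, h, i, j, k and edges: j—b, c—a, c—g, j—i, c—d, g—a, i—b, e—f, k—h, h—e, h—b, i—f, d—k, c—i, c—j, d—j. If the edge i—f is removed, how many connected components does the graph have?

1

i and f are still connected via i-b-h-e-f, so the component count stays at 1.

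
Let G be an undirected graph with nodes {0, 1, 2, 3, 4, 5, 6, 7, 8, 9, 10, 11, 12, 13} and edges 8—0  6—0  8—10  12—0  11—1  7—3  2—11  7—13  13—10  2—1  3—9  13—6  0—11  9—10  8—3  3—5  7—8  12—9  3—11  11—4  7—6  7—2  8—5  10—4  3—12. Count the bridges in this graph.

The edges on the cycle 3-12-9-3 are not bridges since each lies on that cycle.
Every edge lies on some cycle, so there are no bridges.

0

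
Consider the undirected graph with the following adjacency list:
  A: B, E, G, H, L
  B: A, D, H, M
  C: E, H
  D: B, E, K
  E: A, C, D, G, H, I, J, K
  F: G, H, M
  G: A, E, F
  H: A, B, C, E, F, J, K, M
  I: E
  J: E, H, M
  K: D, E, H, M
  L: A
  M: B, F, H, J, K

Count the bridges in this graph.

2

The edges on the cycle E-G-F-H-E are not bridges since each lies on that cycle.
But removing E-I disconnects E from I; removing A-L disconnects A from L — these are bridges.
That makes 2 bridges.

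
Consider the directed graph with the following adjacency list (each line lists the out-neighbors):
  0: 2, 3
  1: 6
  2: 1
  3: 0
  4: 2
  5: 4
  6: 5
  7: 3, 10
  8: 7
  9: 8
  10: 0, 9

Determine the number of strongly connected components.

3

{1, 2, 4, 5, 6} are all mutually reachable — one SCC of size 5.
{7, 8, 9, 10} are all mutually reachable — one SCC of size 4.
{0, 3} are all mutually reachable — one SCC of size 2.
That gives 3 strongly connected components.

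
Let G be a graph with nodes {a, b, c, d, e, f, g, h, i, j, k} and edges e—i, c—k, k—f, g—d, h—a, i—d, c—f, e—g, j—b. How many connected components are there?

Starting from a we can reach a, h. That is one component of size 2.
Starting from b we can reach b, j. That is one component of size 2.
Starting from c we can reach c, f, k. That is one component of size 3.
Starting from d we can reach d, e, g, i. That is one component of size 4.
Total: 4 components.

4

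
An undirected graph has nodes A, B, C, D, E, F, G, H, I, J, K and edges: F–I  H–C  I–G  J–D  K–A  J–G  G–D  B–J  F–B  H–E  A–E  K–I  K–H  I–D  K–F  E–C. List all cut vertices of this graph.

Removing K increases the component count from 1 to 2, so K is a cut vertex.
By contrast removing F leaves 1 component; it is not a cut vertex. No other vertex is a cut vertex either.

K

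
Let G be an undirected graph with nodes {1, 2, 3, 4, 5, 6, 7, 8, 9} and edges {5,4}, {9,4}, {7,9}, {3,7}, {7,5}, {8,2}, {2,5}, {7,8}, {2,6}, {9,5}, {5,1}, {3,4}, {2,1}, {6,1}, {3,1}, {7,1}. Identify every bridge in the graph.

The edges on the cycle 7-8-2-6-1-5-9-7 are not bridges since each lies on that cycle.
Every edge lies on some cycle, so there are no bridges.

none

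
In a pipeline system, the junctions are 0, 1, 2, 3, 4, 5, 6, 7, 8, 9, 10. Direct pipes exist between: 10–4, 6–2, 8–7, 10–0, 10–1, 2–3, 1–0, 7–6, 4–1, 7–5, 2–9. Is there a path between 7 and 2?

From 7 we can reach 2, 3, 5, 6, 7, 8, 9, which includes 2.

Yes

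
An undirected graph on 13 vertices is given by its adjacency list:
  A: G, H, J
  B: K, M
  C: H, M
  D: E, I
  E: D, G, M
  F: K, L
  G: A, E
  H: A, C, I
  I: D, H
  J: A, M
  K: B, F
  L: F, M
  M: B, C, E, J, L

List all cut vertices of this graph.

M

Removing M increases the component count from 1 to 2, so M is a cut vertex.
By contrast removing L leaves 1 component; it is not a cut vertex. No other vertex is a cut vertex either.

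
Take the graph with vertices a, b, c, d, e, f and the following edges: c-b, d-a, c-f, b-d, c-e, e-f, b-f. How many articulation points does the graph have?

2

Removing b increases the component count from 1 to 2, so b is a cut vertex.
Removing d increases the component count from 1 to 2, so d is a cut vertex.
By contrast removing c leaves 1 component; it is not a cut vertex. No other vertex is a cut vertex either.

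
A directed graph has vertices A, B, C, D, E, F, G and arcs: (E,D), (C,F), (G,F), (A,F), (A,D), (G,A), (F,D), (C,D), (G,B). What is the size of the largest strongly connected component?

1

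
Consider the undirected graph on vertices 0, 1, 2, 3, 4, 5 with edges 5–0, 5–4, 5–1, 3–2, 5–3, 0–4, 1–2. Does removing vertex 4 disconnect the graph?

No

Deleting 4 leaves 1 component (was 1) (its neighbors 0, 5 remain connected to each other), so 4 is not a cut vertex.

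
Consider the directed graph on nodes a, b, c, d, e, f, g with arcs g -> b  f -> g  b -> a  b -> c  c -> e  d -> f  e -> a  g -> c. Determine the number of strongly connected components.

7

{e} is an SCC by itself.
{a} is an SCC by itself.
{c} is an SCC by itself.
{g} is an SCC by itself.
{b} is an SCC by itself.
(and 2 more singleton SCCs)
That gives 7 strongly connected components.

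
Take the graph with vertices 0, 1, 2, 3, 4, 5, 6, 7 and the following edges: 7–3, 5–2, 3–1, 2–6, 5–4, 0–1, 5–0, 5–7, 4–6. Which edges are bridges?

none

The edges on the cycle 5-4-6-2-5 are not bridges since each lies on that cycle.
Every edge lies on some cycle, so there are no bridges.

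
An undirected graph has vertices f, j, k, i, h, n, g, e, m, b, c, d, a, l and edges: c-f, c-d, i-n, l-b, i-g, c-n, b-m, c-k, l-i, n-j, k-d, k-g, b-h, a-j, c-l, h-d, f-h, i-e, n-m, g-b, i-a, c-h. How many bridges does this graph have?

1

The edges on the cycle c-f-h-c are not bridges since each lies on that cycle.
But removing i-e disconnects i from e — this is a bridge.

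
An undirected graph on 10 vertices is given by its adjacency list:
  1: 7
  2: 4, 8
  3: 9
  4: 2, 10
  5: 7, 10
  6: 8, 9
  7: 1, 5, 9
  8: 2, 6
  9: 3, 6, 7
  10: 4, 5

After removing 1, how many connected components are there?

With 1 gone, the remaining components are: {2, 3, 4, 5, 6, 7, 8, 9, 10}.
That is 1 component.

1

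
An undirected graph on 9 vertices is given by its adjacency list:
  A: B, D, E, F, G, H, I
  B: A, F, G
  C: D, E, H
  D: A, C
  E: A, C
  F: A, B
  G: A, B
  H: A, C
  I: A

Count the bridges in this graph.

The edges on the cycle A-B-F-A are not bridges since each lies on that cycle.
But removing A-I disconnects A from I — this is a bridge.

1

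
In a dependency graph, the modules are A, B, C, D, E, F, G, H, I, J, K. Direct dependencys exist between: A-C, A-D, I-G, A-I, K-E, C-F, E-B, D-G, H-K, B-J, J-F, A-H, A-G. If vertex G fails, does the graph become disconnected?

No

Deleting G leaves 1 component (was 1) (its neighbors A, D, I remain connected to each other), so G is not a cut vertex.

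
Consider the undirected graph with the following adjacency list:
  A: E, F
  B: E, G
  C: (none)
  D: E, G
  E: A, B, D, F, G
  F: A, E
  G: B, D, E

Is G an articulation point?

Deleting G leaves 2 components (was 2), so G is not a cut vertex.

No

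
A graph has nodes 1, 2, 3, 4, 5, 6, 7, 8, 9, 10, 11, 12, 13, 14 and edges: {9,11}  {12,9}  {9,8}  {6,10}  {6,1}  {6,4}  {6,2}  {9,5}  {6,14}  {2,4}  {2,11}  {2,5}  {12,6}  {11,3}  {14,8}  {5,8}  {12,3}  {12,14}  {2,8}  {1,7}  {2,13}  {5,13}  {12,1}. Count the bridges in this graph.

2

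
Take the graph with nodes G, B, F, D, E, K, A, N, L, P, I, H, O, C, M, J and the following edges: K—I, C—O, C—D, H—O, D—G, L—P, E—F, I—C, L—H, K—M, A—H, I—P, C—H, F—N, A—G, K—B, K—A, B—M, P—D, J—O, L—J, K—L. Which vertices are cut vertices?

F, K

Removing F increases the component count from 2 to 3, so F is a cut vertex.
Removing K increases the component count from 2 to 3, so K is a cut vertex.
By contrast removing D leaves 2 components; it is not a cut vertex. No other vertex is a cut vertex either.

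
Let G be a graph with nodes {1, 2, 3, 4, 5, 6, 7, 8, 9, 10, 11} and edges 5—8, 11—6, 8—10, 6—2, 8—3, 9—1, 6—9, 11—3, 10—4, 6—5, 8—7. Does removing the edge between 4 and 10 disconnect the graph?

Yes

Removing 4—10 leaves no path between 4 and 10: the component count goes from 1 to 2. So it is a bridge.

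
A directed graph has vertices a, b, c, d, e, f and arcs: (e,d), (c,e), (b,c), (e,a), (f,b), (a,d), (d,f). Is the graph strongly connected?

Yes

From e we can reach every vertex (a, b, c, d, e, f), and every vertex can reach e (a, b, c, d, e, f). So the whole graph is one strongly connected component.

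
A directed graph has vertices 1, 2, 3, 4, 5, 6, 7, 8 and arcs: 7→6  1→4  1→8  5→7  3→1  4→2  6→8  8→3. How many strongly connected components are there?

{1, 3, 8} are all mutually reachable — one SCC of size 3.
{7} is an SCC by itself.
{5} is an SCC by itself.
{6} is an SCC by itself.
{2} is an SCC by itself.
(and 1 more singleton SCC)
That gives 6 strongly connected components.

6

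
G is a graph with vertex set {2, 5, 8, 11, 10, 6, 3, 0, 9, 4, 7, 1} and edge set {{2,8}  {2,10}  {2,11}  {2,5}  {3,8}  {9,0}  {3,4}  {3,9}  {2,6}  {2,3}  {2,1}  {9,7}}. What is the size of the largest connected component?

Starting from 0 we can reach 0, 1, 2, 3, 4, 5, 6, 7, 8, 9, 10, 11. That is one component of size 12.
The largest has 12 vertices.

12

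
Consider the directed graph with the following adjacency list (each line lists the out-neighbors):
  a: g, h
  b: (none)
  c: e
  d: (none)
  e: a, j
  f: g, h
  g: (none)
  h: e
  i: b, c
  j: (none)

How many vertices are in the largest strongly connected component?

{a, e, h} are all mutually reachable — one SCC of size 3.
{i} is an SCC by itself.
{j} is an SCC by itself.
{g} is an SCC by itself.
{c} is an SCC by itself.
(and 3 more singleton SCCs)
The largest has 3 vertices.

3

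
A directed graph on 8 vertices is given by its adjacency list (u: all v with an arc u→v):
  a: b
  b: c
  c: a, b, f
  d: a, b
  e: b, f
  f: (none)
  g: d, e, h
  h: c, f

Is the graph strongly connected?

No

There is no directed path from d to g, so the graph is not strongly connected.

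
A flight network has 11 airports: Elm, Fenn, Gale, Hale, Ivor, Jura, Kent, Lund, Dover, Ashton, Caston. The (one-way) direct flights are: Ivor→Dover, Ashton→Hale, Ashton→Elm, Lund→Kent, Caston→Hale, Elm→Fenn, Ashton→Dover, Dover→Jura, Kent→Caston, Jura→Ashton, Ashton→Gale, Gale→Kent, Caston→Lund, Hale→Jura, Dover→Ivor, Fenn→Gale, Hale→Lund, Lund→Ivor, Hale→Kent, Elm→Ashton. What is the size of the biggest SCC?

{Elm, Fenn, Gale, Hale, Ivor, Jura, Kent, Lund, Dover, Ashton, Caston} are all mutually reachable — one SCC of size 11.
The largest has 11 vertices.

11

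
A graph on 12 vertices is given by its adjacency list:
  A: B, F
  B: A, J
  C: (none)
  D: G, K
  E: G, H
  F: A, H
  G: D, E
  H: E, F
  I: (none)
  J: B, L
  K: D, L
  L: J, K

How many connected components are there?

I is isolated — a component by itself.
C is isolated — a component by itself.
Starting from A we can reach A, B, D, E, F, G, H, J, K, L. That is one component of size 10.
Total: 3 components.

3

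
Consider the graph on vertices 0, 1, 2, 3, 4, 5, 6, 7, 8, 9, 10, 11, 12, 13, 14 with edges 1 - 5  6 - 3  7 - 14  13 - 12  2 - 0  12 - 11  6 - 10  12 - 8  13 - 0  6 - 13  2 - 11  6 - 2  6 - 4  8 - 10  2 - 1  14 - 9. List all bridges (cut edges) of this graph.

The edges on the cycle 6-2-11-12-13-6 are not bridges since each lies on that cycle.
But removing 4 - 6 disconnects 4 from 6; removing 14 - 9 disconnects 14 from 9; removing 1 - 5 disconnects 1 from 5; removing 2 - 1 disconnects 2 from 1 — these are bridges.
In total 6 edges are bridges.

1-2, 1-5, 14-7, 14-9, 3-6, 4-6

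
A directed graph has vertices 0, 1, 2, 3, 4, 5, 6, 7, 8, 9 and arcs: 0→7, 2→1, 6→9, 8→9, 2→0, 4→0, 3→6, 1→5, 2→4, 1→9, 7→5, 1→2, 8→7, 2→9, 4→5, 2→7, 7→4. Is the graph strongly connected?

There is no directed path from 8 to 3, so the graph is not strongly connected.

No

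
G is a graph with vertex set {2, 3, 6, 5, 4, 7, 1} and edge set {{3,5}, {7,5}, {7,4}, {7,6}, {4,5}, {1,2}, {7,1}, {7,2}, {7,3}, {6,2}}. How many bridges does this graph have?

The edges on the cycle 7-1-2-7 are not bridges since each lies on that cycle.
Every edge lies on some cycle, so there are no bridges.

0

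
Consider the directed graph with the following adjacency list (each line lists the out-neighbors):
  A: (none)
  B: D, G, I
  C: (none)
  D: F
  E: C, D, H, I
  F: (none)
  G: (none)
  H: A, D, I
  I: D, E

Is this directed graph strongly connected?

No

There is no directed path from F to C, so the graph is not strongly connected.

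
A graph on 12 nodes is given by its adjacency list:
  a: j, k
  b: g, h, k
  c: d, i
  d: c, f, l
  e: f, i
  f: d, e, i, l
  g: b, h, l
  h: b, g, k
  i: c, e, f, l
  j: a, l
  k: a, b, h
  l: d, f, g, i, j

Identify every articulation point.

l

Removing l increases the component count from 1 to 2, so l is a cut vertex.
By contrast removing b leaves 1 component; it is not a cut vertex. No other vertex is a cut vertex either.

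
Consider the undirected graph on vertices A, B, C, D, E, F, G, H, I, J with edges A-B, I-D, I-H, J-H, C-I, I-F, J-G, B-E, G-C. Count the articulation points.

Removing B increases the component count from 2 to 3, so B is a cut vertex.
Removing I increases the component count from 2 to 4, so I is a cut vertex.
By contrast removing E leaves 2 components; it is not a cut vertex. No other vertex is a cut vertex either.

2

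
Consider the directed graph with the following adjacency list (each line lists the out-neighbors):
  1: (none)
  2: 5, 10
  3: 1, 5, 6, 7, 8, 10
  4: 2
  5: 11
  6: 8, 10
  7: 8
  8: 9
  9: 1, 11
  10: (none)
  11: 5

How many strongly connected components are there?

10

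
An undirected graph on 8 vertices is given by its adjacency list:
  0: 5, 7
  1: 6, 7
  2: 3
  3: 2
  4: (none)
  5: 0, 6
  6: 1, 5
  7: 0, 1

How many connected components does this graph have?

4 is isolated — a component by itself.
Starting from 2 we can reach 2, 3. That is one component of size 2.
Starting from 0 we can reach 0, 1, 5, 6, 7. That is one component of size 5.
Total: 3 components.

3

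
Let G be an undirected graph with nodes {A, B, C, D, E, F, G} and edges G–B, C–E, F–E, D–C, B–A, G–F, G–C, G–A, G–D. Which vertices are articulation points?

Removing G increases the component count from 1 to 2, so G is a cut vertex.
By contrast removing A leaves 1 component; it is not a cut vertex. No other vertex is a cut vertex either.

G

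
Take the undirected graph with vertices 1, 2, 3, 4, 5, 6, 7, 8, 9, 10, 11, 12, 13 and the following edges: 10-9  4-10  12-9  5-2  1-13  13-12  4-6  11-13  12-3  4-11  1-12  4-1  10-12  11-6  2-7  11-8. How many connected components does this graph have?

2

Starting from 2 we can reach 2, 5, 7. That is one component of size 3.
Starting from 1 we can reach 1, 3, 4, 6, 8, 9, 10, 11, 12, 13. That is one component of size 10.
Total: 2 components.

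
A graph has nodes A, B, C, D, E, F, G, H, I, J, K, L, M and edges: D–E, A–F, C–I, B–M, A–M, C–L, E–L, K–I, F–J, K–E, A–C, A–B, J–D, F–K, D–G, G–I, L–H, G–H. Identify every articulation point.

A

Removing A increases the component count from 1 to 2, so A is a cut vertex.
By contrast removing K leaves 1 component; it is not a cut vertex. No other vertex is a cut vertex either.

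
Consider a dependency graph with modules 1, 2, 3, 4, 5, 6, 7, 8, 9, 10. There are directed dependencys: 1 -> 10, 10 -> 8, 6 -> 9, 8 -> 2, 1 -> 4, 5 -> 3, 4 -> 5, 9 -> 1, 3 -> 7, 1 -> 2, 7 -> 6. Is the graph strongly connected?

No

There is no directed path from 8 to 4, so the graph is not strongly connected.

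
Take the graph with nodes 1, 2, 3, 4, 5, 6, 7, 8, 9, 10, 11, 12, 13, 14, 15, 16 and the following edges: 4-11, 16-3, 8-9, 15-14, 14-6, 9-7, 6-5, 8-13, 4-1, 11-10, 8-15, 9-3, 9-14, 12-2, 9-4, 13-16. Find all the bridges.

1-4, 10-11, 11-4, 12-2, 14-6, 4-9, 5-6, 7-9

The edges on the cycle 8-13-16-3-9-8 are not bridges since each lies on that cycle.
But removing 4-9 disconnects 4 from 9; removing 10-11 disconnects 10 from 11; removing 9-7 disconnects 9 from 7; removing 1-4 disconnects 1 from 4 — these are bridges.
In total 8 edges are bridges.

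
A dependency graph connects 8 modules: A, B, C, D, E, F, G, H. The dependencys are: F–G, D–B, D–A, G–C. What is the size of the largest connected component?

3

E is isolated — a component by itself.
H is isolated — a component by itself.
Starting from C we can reach C, F, G. That is one component of size 3.
Starting from A we can reach A, B, D. That is one component of size 3.
The largest has 3 vertices.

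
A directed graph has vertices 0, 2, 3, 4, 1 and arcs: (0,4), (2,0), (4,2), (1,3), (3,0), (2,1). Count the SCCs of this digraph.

1

{0, 1, 2, 3, 4} are all mutually reachable — one SCC of size 5.
That gives 1 strongly connected component.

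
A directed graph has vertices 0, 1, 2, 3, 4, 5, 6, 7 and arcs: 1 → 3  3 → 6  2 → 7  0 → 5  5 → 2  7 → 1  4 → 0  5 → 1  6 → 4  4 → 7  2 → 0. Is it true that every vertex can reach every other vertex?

From 2 we can reach every vertex (0, 1, 2, 3, 4, 5, 6, 7), and every vertex can reach 2 (0, 1, 2, 3, 4, 5, 6, 7). So the whole graph is one strongly connected component.

Yes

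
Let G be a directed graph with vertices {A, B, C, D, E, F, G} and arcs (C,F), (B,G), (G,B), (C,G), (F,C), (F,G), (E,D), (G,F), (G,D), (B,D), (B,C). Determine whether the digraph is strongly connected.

No

There is no directed path from E to B, so the graph is not strongly connected.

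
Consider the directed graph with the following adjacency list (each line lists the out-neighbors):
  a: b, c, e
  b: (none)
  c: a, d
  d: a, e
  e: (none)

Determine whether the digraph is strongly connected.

There is no directed path from e to d, so the graph is not strongly connected.

No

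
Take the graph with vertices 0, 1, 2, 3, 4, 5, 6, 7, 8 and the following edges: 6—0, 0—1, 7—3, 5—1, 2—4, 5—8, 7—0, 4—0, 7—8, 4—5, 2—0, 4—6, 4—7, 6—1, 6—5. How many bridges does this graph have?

1

The edges on the cycle 2-4-6-1-0-2 are not bridges since each lies on that cycle.
But removing 3—7 disconnects 3 from 7 — this is a bridge.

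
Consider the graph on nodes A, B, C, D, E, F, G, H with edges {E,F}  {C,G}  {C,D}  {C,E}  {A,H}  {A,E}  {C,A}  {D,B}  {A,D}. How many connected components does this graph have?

1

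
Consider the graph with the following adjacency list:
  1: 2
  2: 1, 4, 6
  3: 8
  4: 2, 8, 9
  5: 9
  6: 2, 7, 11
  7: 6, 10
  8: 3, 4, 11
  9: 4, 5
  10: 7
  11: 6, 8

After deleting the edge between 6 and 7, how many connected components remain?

Before removal there is 1 component.
6-7 is a bridge — removing it separates 6's side from 7's side.
After removal: 2 components.

2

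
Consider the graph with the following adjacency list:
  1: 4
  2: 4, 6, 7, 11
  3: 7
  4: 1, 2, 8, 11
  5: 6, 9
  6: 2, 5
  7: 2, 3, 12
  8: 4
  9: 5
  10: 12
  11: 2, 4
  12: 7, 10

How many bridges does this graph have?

The edges on the cycle 2-11-4-2 are not bridges since each lies on that cycle.
But removing 2-6 disconnects 2 from 6; removing 2-7 disconnects 2 from 7; removing 5-6 disconnects 5 from 6; removing 4-1 disconnects 4 from 1 — these are bridges.
In total 9 edges are bridges.

9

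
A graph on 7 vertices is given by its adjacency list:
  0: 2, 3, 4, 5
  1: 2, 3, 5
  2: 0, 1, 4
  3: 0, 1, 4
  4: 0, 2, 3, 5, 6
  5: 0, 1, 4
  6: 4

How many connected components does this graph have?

Starting from 0 we can reach 0, 1, 2, 3, 4, 5, 6. That is one component of size 7.
Total: 1 component.

1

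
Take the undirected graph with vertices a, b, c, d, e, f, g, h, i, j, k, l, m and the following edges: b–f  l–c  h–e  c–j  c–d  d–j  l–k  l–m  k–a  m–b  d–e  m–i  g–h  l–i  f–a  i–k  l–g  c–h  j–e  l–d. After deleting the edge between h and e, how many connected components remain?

1

h and e are still connected via h-c-d-e, so the component count stays at 1.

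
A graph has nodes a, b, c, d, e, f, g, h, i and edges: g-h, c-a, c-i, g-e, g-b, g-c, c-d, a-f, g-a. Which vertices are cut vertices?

a, c, g

Removing a increases the component count from 1 to 2, so a is a cut vertex.
Removing c increases the component count from 1 to 3, so c is a cut vertex.
Removing g increases the component count from 1 to 4, so g is a cut vertex.
By contrast removing i leaves 1 component; it is not a cut vertex. No other vertex is a cut vertex either.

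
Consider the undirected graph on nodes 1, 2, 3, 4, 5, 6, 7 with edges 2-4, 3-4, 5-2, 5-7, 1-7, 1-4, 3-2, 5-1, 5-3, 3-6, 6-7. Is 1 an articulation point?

Deleting 1 leaves 1 component (was 1) (its neighbors 4, 5, 7 remain connected to each other), so 1 is not a cut vertex.

No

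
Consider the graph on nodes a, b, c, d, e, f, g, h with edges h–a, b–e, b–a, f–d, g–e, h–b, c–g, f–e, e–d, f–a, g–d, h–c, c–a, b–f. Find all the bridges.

none

The edges on the cycle h-b-f-d-e-g-c-h are not bridges since each lies on that cycle.
Every edge lies on some cycle, so there are no bridges.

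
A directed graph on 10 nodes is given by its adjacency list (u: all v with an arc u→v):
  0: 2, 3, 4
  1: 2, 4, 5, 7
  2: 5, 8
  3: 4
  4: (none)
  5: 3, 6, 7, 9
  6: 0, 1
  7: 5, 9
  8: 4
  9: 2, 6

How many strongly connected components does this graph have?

4

{0, 1, 2, 5, 6, 7, 9} are all mutually reachable — one SCC of size 7.
{3} is an SCC by itself.
{4} is an SCC by itself.
{8} is an SCC by itself.
That gives 4 strongly connected components.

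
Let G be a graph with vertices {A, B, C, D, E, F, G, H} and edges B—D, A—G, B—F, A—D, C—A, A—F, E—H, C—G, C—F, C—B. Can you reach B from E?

No

The component containing E is {E, H}, and B is not in it.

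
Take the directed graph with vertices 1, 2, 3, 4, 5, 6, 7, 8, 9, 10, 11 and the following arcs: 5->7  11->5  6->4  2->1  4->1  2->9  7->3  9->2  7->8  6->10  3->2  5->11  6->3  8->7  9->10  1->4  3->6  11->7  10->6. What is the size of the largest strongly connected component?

{2, 3, 6, 9, 10} are all mutually reachable — one SCC of size 5.
{7, 8} are all mutually reachable — one SCC of size 2.
{1, 4} are all mutually reachable — one SCC of size 2.
{5, 11} are all mutually reachable — one SCC of size 2.
The largest has 5 vertices.

5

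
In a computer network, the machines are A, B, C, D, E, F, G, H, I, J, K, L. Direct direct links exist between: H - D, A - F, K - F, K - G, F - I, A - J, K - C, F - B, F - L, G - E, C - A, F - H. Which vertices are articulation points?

A, F, G, H, K

Removing A increases the component count from 1 to 2, so A is a cut vertex.
Removing F increases the component count from 1 to 5, so F is a cut vertex.
Removing G increases the component count from 1 to 2, so G is a cut vertex.
Likewise H, K are cut vertices.
By contrast removing C leaves 1 component; it is not a cut vertex. No other vertex is a cut vertex either.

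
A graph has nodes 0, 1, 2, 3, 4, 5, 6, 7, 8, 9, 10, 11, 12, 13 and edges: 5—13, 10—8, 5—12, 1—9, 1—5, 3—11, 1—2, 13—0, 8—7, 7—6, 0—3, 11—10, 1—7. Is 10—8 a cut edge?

After removing 10—8, the path 10-11-3-0-13-5-1-7-8 still connects them, so the edge is not a bridge.

No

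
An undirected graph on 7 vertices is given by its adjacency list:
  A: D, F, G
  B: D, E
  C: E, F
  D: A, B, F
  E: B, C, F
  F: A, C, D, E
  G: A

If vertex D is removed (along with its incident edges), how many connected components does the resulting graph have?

With D gone, the remaining components are: {A, B, C, E, F, G}.
That is 1 component.

1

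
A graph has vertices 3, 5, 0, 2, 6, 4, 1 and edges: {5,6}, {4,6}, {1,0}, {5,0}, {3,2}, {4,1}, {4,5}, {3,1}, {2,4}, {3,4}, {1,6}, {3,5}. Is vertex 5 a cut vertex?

No

Deleting 5 leaves 1 component (was 1) (its neighbors 0, 3, 4, 6 remain connected to each other), so 5 is not a cut vertex.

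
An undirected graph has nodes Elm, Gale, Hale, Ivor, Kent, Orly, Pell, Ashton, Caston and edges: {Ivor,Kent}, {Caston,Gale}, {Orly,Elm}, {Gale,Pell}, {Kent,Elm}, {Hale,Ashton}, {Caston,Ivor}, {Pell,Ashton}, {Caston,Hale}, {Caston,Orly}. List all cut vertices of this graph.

Removing Caston increases the component count from 1 to 2, so Caston is a cut vertex.
By contrast removing Elm leaves 1 component; it is not a cut vertex. No other vertex is a cut vertex either.

Caston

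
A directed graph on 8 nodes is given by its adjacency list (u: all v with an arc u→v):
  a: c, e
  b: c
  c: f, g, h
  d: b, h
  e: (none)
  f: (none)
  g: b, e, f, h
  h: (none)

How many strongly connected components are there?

{b, c, g} are all mutually reachable — one SCC of size 3.
{a} is an SCC by itself.
{h} is an SCC by itself.
{d} is an SCC by itself.
{f} is an SCC by itself.
(and 1 more singleton SCC)
That gives 6 strongly connected components.

6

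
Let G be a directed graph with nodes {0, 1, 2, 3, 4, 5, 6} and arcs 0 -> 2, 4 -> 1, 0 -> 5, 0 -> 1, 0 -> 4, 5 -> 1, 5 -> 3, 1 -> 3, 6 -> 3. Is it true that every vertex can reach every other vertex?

No

There is no directed path from 6 to 0, so the graph is not strongly connected.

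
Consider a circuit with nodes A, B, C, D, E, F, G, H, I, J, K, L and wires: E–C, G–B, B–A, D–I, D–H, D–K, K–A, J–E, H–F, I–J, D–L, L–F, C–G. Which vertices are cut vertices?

D

Removing D increases the component count from 1 to 2, so D is a cut vertex.
By contrast removing E leaves 1 component; it is not a cut vertex. No other vertex is a cut vertex either.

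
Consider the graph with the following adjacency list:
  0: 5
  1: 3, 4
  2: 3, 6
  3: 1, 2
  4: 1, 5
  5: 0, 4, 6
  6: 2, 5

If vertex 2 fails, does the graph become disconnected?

No

Deleting 2 leaves 1 component (was 1) (its neighbors 3, 6 remain connected to each other), so 2 is not a cut vertex.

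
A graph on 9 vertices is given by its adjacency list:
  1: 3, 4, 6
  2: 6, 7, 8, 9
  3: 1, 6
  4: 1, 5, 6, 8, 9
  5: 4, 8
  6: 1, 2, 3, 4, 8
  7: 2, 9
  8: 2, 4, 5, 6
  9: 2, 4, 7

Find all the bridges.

none

The edges on the cycle 2-8-5-4-9-7-2 are not bridges since each lies on that cycle.
Every edge lies on some cycle, so there are no bridges.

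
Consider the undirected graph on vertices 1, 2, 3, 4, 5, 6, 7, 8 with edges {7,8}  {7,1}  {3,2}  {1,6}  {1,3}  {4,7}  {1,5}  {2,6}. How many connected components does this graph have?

Starting from 1 we can reach 1, 2, 3, 4, 5, 6, 7, 8. That is one component of size 8.
Total: 1 component.

1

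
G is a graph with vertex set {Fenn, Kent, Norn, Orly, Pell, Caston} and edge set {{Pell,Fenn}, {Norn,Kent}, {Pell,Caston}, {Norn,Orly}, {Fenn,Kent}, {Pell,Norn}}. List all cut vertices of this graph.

Removing Norn increases the component count from 1 to 2, so Norn is a cut vertex.
Removing Pell increases the component count from 1 to 2, so Pell is a cut vertex.
By contrast removing Fenn leaves 1 component; it is not a cut vertex. No other vertex is a cut vertex either.

Norn, Pell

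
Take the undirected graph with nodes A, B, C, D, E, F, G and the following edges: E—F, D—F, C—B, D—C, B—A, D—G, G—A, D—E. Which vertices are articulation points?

Removing D increases the component count from 1 to 2, so D is a cut vertex.
By contrast removing A leaves 1 component; it is not a cut vertex. No other vertex is a cut vertex either.

D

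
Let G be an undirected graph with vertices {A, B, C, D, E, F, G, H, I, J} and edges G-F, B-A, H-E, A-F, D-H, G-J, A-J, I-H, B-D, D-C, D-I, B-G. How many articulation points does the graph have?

Removing B increases the component count from 1 to 2, so B is a cut vertex.
Removing D increases the component count from 1 to 3, so D is a cut vertex.
Removing H increases the component count from 1 to 2, so H is a cut vertex.
By contrast removing G leaves 1 component; it is not a cut vertex. No other vertex is a cut vertex either.

3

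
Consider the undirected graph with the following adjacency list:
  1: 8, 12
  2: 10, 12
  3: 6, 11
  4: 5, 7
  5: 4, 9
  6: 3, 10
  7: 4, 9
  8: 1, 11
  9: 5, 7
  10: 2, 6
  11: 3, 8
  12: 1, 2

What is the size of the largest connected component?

Starting from 4 we can reach 4, 5, 7, 9. That is one component of size 4.
Starting from 1 we can reach 1, 2, 3, 6, 8, 10, 11, 12. That is one component of size 8.
The largest has 8 vertices.

8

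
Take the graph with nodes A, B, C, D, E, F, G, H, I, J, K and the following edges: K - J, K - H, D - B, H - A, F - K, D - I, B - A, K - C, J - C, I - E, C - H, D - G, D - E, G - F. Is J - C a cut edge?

After removing J - C, the path J-K-C still connects them, so the edge is not a bridge.

No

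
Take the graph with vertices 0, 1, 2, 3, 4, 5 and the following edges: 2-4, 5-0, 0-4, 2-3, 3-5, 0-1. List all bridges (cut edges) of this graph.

The edges on the cycle 2-3-5-0-4-2 are not bridges since each lies on that cycle.
But removing 0-1 disconnects 0 from 1 — this is a bridge.

0-1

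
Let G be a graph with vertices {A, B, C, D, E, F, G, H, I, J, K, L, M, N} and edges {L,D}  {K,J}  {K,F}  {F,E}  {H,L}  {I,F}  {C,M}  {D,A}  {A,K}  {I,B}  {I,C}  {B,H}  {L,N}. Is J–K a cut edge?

Removing J–K leaves no path between J and K: the component count goes from 2 to 3. So it is a bridge.

Yes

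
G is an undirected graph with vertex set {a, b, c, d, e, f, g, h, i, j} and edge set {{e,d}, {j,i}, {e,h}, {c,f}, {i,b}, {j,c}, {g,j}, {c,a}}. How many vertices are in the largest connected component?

Starting from d we can reach d, e, h. That is one component of size 3.
Starting from a we can reach a, b, c, f, g, i, j. That is one component of size 7.
The largest has 7 vertices.

7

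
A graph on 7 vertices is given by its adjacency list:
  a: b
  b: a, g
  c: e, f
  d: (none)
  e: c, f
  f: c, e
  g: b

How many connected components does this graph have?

3

d is isolated — a component by itself.
Starting from a we can reach a, b, g. That is one component of size 3.
Starting from c we can reach c, e, f. That is one component of size 3.
Total: 3 components.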